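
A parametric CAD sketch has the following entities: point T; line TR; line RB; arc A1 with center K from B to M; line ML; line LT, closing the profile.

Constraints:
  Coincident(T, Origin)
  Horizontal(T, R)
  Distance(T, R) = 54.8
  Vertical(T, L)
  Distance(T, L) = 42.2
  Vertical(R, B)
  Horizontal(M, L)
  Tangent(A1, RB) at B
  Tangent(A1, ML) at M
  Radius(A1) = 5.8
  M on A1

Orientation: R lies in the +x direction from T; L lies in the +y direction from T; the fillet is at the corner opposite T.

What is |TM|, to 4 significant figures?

64.67

T is at the origin; T and R share the same y with |TR| = 54.8 and R on the +x side, so R = (54.80, 0.000). TL is vertical with |TL| = 42.2 and L on the +y side, so L = (0.000, 42.20). The virtual corner opposite T is at (54.80, 42.20). A1 meets RB tangentially, so KB is at right angles to RB and tangency of A1 to ML means the radius KM is perpendicular to ML, with radius 5.8, so the center K sits 5.8 in from both sides at K = (49.00, 36.40). That places the tangent points at B = (54.80, 36.40) on RB and M = (49.00, 42.20) on ML. Then |TM| = |M − T| = 64.67.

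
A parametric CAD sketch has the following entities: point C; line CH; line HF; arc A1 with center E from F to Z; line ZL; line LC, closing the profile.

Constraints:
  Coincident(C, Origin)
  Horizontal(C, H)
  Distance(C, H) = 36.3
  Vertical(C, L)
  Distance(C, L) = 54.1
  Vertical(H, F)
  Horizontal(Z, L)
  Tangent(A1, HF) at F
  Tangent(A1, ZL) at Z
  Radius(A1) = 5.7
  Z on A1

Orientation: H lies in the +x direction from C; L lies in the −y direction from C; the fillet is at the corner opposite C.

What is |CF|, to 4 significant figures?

60.50

C is at the origin; CH is horizontal with |CH| = 36.3 and H on the +x side, so H = (36.30, 0.000). C and L share the same x with |CL| = 54.1 and L on the −y side, so L = (0.000, -54.10). The virtual corner opposite C is at (36.30, -54.10). Since A1 is tangent to HF there, EF ⟂ HF and since A1 is tangent to ZL there, EZ ⟂ ZL, with radius 5.7, so the center E sits 5.7 in from both sides at E = (30.60, -48.40). That places the tangent points at F = (36.30, -48.40) on HF and Z = (30.60, -54.10) on ZL. Then |CF| = |F − C| = 60.50.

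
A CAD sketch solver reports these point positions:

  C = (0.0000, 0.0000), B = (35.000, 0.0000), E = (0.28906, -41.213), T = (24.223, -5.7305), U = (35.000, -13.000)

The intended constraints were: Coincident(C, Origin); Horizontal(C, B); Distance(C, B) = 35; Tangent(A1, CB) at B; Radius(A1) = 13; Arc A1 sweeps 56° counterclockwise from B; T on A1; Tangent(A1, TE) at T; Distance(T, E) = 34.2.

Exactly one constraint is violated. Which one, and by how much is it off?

Distance(T, E) = 34.2 — off by 8.60.

C = (0.00, 0.00) ✓; C.y = 0.00, B.y = 0.00 ✓; |CB| = 35.00 ✓; ∠(UB, BC) = 90.00° ✓; |UB| = 13.00 ✓; bearing(U→T) − bearing(U→B) = 56.00° ✓; |UT| = 13.00 ✓; ∠(UT, TE) = 90.00° ✓; |TE| = 42.80 ✗.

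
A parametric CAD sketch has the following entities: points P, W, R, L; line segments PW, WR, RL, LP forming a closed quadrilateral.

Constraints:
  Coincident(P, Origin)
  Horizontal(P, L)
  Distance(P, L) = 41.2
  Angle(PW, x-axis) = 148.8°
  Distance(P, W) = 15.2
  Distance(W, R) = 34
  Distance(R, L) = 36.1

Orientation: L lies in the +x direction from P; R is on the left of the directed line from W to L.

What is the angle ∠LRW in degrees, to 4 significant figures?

102.7°

Checks: |WR| = 34.00 ✓; |RL| = 36.10 ✓.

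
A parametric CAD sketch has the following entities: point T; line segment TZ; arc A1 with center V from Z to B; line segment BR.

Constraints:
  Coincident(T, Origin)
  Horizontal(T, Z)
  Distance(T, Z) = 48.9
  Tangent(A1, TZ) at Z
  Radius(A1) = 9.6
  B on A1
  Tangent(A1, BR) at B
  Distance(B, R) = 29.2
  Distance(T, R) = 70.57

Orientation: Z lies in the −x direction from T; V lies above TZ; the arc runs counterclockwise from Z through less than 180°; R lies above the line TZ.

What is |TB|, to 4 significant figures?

44.08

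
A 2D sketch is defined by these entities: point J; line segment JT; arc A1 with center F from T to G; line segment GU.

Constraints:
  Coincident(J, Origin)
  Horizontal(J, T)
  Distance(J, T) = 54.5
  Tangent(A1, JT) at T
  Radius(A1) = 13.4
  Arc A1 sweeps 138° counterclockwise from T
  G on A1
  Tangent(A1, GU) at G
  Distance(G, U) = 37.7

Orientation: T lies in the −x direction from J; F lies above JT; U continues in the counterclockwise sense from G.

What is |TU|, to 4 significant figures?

52.19

J is at the origin; JT is horizontal with |JT| = 54.5 and T on the −x side, so T = (-54.50, 0.000). A1 meets JT tangentially, so FT is at right angles to JT, so F = T + (0, 13.4) = (-54.50, 13.40). On A1, T sits at bearing -90° from F; a 138° counterclockwise sweep puts G at bearing 48°, so G = F + 13.4·(cos 48°, sin 48°) = (-45.53, 23.36). Tangency of A1 to GU means the radius FG is perpendicular to GU, so GU runs along (−sin 48°, cos 48°); with |GU| = 37.7, U = (-73.55, 48.58). Then |TU| = |U − T| = 52.19.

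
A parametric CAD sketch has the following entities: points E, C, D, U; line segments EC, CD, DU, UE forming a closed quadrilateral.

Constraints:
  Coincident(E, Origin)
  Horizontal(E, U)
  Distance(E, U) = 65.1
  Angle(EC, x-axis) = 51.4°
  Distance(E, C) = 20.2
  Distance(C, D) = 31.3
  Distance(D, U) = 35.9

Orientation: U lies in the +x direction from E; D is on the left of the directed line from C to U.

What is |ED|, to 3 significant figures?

49.8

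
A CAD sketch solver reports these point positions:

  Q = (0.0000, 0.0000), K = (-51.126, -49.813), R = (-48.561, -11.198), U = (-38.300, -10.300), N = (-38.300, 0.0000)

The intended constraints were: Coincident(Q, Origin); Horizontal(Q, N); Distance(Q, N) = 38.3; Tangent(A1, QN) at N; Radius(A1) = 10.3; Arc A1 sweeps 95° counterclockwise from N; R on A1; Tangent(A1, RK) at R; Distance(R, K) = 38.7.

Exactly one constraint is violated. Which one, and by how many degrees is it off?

Tangent(A1, RK) at R — off by 8.80°.

Q = (0.00, 0.00) ✓; Q.y = 0.00, N.y = 0.00 ✓; |QN| = 38.30 ✓; ∠(UN, NQ) = 90.00° ✓; |UN| = 10.30 ✓; bearing(U→R) − bearing(U→N) = 95.00° ✓; |UR| = 10.30 ✓; ∠(UR, RK) = 98.80° ✗; |RK| = 38.70 ✓.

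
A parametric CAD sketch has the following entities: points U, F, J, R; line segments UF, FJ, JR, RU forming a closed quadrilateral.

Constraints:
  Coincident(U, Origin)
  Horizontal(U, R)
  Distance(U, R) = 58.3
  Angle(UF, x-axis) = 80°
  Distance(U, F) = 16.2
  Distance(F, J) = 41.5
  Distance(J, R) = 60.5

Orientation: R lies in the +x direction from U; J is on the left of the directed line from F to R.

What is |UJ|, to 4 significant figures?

56.77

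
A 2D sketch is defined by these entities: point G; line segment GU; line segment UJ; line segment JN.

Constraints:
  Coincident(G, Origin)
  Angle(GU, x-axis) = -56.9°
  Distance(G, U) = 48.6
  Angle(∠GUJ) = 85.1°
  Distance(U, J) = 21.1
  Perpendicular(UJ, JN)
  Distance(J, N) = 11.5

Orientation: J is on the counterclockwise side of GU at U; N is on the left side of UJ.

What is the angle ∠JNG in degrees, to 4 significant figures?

155.3°

G is at the origin; GU runs at -56.9° with length 48.6, so U = 48.6·(cos -56.9°, sin -56.9°) = (26.54, -40.71). ∠GUJ = 85.1°, so UJ runs at -56.9° + (180° − 85.1°) = 38.00° from the x-axis; with |UJ| = 21.1, J = U + 21.1·(cos 38.00°, sin 38.00°) = (43.17, -27.72). UJ ⟂ JN; with |JN| = 11.5 on the left of UJ, N = J + 11.5·(-0.6157, 0.7880) = (36.09, -18.66). Then cos ∠JNG = NJ·NG / (|NJ||NG|), giving 155.3°.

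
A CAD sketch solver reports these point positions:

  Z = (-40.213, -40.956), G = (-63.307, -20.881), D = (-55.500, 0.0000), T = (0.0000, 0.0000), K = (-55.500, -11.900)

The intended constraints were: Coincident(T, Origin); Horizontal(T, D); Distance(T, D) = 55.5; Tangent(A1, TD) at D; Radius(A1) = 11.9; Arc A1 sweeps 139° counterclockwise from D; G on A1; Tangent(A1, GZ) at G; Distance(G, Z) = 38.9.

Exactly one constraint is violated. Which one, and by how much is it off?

Distance(G, Z) = 38.9 — off by 8.30.

T = (0.00, 0.00) ✓; T.y = 0.00, D.y = 0.00 ✓; |TD| = 55.50 ✓; ∠(KD, DT) = 90.00° ✓; |KD| = 11.90 ✓; bearing(K→G) − bearing(K→D) = 139.0° ✓; |KG| = 11.90 ✓; ∠(KG, GZ) = 90.00° ✓; |GZ| = 30.60 ✗.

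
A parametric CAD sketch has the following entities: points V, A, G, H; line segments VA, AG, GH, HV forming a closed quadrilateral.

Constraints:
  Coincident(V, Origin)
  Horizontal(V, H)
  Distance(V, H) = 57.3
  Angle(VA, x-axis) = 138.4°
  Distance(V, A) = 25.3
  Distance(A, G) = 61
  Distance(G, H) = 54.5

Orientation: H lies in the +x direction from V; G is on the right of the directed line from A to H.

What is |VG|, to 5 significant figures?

37.123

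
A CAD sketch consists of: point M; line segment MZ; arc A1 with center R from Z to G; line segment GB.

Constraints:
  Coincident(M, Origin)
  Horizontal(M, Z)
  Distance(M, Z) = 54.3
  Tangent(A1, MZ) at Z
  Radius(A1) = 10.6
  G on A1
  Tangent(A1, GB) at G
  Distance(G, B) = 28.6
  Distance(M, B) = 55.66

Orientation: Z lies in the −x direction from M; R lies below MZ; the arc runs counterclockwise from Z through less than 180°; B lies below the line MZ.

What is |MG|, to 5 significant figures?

64.233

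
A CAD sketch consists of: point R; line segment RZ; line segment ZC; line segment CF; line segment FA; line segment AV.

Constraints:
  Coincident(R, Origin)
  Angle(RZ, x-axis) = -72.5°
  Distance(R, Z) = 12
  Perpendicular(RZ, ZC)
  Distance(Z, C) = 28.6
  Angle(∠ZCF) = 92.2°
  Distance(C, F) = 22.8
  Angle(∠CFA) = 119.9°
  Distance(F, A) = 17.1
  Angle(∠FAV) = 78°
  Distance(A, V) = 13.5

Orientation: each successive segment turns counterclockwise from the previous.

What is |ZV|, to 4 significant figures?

21.81

R is at the origin; RZ runs at -72.5° with length 12.0, so Z = (3.608, -11.44). The perpendicularity gives ZC at right angles to RZ, so ZC runs at 17.50°; with |ZC| = 28.6, C = (30.88, -2.844). ∠ZCF = 92.2° gives CF at 105.3° from the x-axis; with |CF| = 22.8, F = (24.87, 19.15). ∠CFA = 119.9° gives FA at 165.4° from the x-axis; with |FA| = 17.1, A = (8.321, 23.46). ∠FAV = 78.0° gives AV at -92.60° from the x-axis; with |AV| = 13.5, V = (7.708, 9.972). Then |ZV| = |V − Z| = 21.81.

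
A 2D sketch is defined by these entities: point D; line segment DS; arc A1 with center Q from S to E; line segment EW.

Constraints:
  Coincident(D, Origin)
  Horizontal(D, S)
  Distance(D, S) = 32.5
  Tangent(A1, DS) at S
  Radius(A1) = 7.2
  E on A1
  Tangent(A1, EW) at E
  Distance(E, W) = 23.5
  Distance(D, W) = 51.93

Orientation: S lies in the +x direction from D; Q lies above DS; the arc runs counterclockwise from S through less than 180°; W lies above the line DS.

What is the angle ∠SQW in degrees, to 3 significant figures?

156°

Checks: |QE| = 7.200 ✓; ∠(QE, EW) = 90.00° ✓; |EW| = 23.50 ✓; |DW| = 51.93 ✓.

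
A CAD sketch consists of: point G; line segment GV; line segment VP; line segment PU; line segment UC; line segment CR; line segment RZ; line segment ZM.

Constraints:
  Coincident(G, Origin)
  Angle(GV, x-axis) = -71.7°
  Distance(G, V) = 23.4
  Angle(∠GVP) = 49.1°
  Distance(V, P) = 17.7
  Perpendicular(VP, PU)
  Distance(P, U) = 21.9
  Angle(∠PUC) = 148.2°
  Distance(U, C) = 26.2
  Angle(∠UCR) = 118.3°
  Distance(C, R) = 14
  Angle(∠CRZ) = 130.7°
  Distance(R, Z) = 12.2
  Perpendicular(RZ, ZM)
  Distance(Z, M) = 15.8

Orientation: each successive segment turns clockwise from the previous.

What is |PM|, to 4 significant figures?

32.98

∠CRZ = 130.7° gives RZ at -75.40° from the x-axis; with |RZ| = 12.2, Z = (36.37, 2.090). RZ ⟂ ZM, so ZM runs at -165.4°; with |ZM| = 15.8, M = (21.08, -1.892). Then |PM| = |M − P| = 32.98.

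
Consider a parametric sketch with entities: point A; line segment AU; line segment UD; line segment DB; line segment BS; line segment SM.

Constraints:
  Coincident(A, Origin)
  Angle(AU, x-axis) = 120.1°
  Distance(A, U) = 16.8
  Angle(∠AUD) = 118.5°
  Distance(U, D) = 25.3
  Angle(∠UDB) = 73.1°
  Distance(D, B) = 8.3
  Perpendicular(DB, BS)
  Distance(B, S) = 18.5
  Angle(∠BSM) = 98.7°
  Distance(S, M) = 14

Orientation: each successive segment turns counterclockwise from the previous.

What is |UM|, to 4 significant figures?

13.38

DB is perpendicular to BS, so BS runs at 18.50°; with |BS| = 18.5, S = (-13.54, 11.83). ∠BSM = 98.7° gives SM at 99.80° from the x-axis; with |SM| = 14.0, M = (-15.92, 25.62). Then |UM| = |M − U| = 13.38.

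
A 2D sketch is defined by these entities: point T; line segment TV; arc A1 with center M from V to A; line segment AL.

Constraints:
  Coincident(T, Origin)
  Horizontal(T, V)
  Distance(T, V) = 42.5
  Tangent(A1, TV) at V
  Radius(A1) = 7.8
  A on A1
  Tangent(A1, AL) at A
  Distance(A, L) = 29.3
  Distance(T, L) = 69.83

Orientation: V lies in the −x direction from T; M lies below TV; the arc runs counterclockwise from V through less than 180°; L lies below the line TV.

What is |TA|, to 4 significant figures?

49.59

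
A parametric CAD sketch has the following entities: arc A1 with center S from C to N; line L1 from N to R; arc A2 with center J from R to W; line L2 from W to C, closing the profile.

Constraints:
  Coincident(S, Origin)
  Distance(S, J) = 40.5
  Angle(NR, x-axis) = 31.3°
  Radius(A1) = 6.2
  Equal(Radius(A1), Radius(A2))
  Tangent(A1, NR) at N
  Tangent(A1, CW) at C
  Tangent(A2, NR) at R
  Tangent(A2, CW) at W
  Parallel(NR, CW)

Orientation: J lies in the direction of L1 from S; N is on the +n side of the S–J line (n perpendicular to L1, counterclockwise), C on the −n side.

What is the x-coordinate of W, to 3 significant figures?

37.8

Tangency of A1 to both parallel lines with radius 6.2 puts N and C at S ± 6.2·n: N = (-3.22, 5.30), C = (3.22, -5.30). Equal radii place R and W the same way about J: R = J + 6.2·n = (31.4, 26.3), W = J − 6.2·n = (37.8, 15.7). So W.x = 37.8.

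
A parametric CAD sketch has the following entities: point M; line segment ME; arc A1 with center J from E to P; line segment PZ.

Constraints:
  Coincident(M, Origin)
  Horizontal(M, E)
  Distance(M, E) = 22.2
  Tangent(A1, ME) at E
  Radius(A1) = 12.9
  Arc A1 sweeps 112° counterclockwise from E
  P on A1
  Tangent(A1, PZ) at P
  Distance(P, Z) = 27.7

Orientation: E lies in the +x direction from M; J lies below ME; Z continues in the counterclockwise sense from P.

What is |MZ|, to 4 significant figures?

48.06

M is at the origin; M and E share the same y with |ME| = 22.2 and E on the +x side, so E = (22.20, 0.000). A1 meets ME tangentially, so JE is at right angles to ME, so J = E + (0, -12.9) = (22.20, -12.90). On A1, E sits at bearing 90° from J; a 112° counterclockwise sweep puts P at bearing 202°, so P = J + 12.9·(cos 202°, sin 202°) = (10.24, -17.73). The tangent condition forces JP to be normal to PZ, so PZ runs along (−sin 202°, cos 202°); with |PZ| = 27.7, Z = (20.62, -43.42). Then |MZ| = |Z − M| = 48.06.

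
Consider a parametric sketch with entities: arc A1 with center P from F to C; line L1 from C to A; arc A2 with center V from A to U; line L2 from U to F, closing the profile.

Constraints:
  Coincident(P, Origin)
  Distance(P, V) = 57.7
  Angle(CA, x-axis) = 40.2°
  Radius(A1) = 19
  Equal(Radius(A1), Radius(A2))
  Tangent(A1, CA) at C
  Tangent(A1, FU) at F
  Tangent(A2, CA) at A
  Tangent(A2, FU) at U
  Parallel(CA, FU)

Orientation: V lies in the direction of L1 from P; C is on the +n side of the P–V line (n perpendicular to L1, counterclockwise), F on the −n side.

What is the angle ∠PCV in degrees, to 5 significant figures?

71.774°

The slot axis is L1's direction at 40.2°, so u = (cos 40.2°, sin 40.2°) = (0.76380, 0.64546) and n = (−sin 40.2°, cos 40.2°) = (-0.64546, 0.76380). P is at the origin and V lies 57.7 along u from P, so V = 57.7·u = (44.071, 37.243). Tangency of A1 to both parallel lines with radius 19.0 puts C and F at P ± 19.0·n: C = (-12.264, 14.512), F = (12.264, -14.512). Then cos ∠PCV = CP·CV / (|CP||CV|), giving 71.774°.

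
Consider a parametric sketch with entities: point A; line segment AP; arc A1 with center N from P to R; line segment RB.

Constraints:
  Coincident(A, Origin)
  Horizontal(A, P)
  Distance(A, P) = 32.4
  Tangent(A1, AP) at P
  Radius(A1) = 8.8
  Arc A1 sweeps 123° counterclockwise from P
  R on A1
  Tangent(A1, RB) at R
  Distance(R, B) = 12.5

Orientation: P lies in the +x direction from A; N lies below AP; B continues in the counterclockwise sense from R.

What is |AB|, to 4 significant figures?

39.91

A is at the origin; AP is horizontal with |AP| = 32.4 and P on the +x side, so P = (32.40, 0.000). Since A1 is tangent to AP there, NP ⟂ AP, so N = P + (0, -8.8) = (32.40, -8.800). On A1, P sits at bearing 90° from N; a 123° counterclockwise sweep puts R at bearing 213°, so R = N + 8.8·(cos 213°, sin 213°) = (25.02, -13.59). The tangent condition forces NR to be normal to RB, so RB runs along (−sin 213°, cos 213°); with |RB| = 12.5, B = (31.83, -24.08). Then |AB| = |B − A| = 39.91.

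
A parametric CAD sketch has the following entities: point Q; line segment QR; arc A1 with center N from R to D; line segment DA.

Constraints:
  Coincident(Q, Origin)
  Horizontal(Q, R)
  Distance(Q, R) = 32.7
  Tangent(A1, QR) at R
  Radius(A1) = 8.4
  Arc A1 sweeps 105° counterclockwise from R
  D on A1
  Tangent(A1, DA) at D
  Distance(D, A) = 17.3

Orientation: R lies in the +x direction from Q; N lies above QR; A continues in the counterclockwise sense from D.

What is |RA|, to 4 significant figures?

27.53

On A1, R sits at bearing -90° from N; a 105° counterclockwise sweep puts D at bearing 15°, so D = N + 8.4·(cos 15°, sin 15°) = (40.81, 10.57). Since A1 is tangent to DA there, ND ⟂ DA, so DA runs along (−sin 15°, cos 15°); with |DA| = 17.3, A = (36.34, 27.28). Then |RA| = |A − R| = 27.53.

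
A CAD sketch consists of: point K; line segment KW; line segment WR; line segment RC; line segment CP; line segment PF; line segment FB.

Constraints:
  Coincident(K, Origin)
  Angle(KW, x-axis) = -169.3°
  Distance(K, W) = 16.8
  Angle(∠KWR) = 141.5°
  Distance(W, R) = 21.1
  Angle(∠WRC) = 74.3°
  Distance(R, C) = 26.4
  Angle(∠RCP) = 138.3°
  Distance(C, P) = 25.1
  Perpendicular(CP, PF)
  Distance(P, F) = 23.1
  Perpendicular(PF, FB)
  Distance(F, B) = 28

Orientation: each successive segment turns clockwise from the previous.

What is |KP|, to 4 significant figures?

29.10

K is at the origin; KW runs at -169.3° with length 16.8, so W = (-16.51, -3.119). ∠KWR = 141.5° gives WR at 152.2° from the x-axis; with |WR| = 21.1, R = (-35.17, 6.722). ∠WRC = 74.3° gives RC at 46.50° from the x-axis; with |RC| = 26.4, C = (-17.00, 25.87). ∠RCP = 138.3° gives CP at 4.800° from the x-axis; with |CP| = 25.1, P = (8.012, 27.97). Then |KP| = |P − K| = 29.10.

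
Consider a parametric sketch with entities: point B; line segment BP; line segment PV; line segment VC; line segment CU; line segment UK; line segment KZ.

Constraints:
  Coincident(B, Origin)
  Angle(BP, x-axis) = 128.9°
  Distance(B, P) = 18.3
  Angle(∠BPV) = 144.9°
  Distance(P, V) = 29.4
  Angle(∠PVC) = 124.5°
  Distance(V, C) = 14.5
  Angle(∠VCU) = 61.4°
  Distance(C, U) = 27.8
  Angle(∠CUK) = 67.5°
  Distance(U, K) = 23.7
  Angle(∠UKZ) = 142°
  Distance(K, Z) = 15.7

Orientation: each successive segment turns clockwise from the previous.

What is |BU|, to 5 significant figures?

25.298

∠PVC = 124.5° gives VC at 38.300° from the x-axis; with |VC| = 14.5, C = (-2.0609, 52.564). ∠VCU = 61.4° gives CU at -80.300° from the x-axis; with |CU| = 27.8, U = (2.6231, 25.161). Then |BU| = |U − B| = 25.298.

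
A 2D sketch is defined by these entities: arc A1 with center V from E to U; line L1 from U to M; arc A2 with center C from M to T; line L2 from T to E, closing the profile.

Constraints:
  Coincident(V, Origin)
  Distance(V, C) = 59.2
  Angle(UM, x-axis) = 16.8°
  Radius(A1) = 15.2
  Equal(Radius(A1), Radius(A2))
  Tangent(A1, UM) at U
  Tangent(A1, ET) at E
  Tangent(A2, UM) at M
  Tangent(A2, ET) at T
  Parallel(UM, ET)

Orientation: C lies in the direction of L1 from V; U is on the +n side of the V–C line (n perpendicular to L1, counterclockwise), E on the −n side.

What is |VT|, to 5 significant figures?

61.120

The slot axis is L1's direction at 16.8°, so u = (cos 16.8°, sin 16.8°) = (0.95732, 0.28903) and n = (−sin 16.8°, cos 16.8°) = (-0.28903, 0.95732). V is at the origin and C lies 59.2 along u from V, so C = 59.2·u = (56.673, 17.111). Tangency of A1 to both parallel lines with radius 15.2 puts U and E at V ± 15.2·n: U = (-4.3933, 14.551), E = (4.3933, -14.551). Equal radii place M and T the same way about C: M = C + 15.2·n = (52.280, 31.662), T = C − 15.2·n = (61.067, 2.5594). Then |VT| = |T − V| = 61.120.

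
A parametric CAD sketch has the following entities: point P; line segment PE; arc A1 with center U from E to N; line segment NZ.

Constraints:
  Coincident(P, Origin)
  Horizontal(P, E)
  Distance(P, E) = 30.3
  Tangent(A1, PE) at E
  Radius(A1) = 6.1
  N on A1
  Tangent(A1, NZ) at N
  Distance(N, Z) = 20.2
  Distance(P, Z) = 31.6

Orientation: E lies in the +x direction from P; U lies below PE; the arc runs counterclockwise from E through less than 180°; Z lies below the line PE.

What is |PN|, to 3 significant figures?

24.8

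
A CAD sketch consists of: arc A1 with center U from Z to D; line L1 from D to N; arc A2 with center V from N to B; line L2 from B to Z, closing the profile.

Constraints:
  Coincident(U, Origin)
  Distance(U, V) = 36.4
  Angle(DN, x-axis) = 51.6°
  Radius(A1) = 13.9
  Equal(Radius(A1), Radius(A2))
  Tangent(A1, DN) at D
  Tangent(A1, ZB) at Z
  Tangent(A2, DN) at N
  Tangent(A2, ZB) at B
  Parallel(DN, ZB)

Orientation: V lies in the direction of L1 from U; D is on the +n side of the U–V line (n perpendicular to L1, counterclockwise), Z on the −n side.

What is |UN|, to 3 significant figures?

39.0

The slot axis is L1's direction at 51.6°, so u = (cos 51.6°, sin 51.6°) = (0.621, 0.784) and n = (−sin 51.6°, cos 51.6°) = (-0.784, 0.621). U is at the origin and V lies 36.4 along u from U, so V = 36.4·u = (22.6, 28.5). Tangency of A1 to both parallel lines with radius 13.9 puts D and Z at U ± 13.9·n: D = (-10.9, 8.63), Z = (10.9, -8.63). Equal radii place N and B the same way about V: N = V + 13.9·n = (11.7, 37.2), B = V − 13.9·n = (33.5, 19.9). Then |UN| = |N − U| = 39.0.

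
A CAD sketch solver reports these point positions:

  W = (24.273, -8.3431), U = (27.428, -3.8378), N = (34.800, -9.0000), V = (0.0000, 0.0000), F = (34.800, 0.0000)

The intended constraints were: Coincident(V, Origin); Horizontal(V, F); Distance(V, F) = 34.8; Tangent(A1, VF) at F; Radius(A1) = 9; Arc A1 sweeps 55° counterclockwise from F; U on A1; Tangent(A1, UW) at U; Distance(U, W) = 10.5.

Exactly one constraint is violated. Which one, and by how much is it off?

Distance(U, W) = 10.5 — off by 5.00.

V = (0.00, 0.00) ✓; V.y = 0.00, F.y = 0.00 ✓; |VF| = 34.80 ✓; ∠(NF, FV) = 90.00° ✓; |NF| = 9.000 ✓; bearing(N→U) − bearing(N→F) = 55.00° ✓; |NU| = 9.000 ✓; ∠(NU, UW) = 90.00° ✓; |UW| = 5.500 ✗.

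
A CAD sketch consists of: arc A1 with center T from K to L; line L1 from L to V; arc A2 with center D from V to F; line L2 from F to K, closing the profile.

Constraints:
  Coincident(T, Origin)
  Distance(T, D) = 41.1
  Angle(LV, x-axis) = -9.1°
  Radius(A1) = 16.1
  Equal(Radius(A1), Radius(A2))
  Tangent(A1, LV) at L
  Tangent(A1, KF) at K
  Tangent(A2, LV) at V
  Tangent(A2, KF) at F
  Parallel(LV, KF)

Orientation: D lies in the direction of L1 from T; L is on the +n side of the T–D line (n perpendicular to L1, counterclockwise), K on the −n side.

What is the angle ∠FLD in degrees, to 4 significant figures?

16.69°

The slot axis is L1's direction at -9.1°, so u = (cos -9.1°, sin -9.1°) = (0.9874, -0.1582) and n = (−sin -9.1°, cos -9.1°) = (0.1582, 0.9874). T is at the origin and D lies 41.1 along u from T, so D = 41.1·u = (40.58, -6.500). Tangency of A1 to both parallel lines with radius 16.1 puts L and K at T ± 16.1·n: L = (2.546, 15.90), K = (-2.546, -15.90). Equal radii place V and F the same way about D: V = D + 16.1·n = (43.13, 9.397), F = D − 16.1·n = (38.04, -22.40). Then cos ∠FLD = LF·LD / (|LF||LD|), giving 16.69°.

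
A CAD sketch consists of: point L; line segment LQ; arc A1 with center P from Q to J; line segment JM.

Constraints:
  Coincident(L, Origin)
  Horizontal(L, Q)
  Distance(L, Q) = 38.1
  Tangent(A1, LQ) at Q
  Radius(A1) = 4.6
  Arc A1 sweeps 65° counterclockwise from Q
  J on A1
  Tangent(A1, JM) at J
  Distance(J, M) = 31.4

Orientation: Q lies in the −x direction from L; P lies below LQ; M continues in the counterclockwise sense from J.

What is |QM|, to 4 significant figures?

35.67

On A1, Q sits at bearing 90° from P; a 65° counterclockwise sweep puts J at bearing 155°, so J = P + 4.6·(cos 155°, sin 155°) = (-42.27, -2.656). Since A1 is tangent to JM there, PJ ⟂ JM, so JM runs along (−sin 155°, cos 155°); with |JM| = 31.4, M = (-55.54, -31.11). Then |QM| = |M − Q| = 35.67.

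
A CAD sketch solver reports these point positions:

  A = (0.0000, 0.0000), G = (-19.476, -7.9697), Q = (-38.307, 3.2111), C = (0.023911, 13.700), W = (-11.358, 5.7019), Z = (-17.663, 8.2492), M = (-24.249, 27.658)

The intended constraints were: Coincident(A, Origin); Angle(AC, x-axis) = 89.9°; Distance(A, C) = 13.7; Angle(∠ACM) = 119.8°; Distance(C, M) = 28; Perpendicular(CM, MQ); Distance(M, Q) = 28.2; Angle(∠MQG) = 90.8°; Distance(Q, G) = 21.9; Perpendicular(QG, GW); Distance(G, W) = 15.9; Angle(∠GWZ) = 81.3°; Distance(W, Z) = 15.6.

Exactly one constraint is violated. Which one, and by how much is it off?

Distance(W, Z) = 15.6 — off by 8.80.

A = (0.00, 0.00) ✓; AC at 89.90° ✓; |AC| = 13.70 ✓; ∠ACM = 119.8° ✓; |CM| = 28.00 ✓; ∠(CM, MQ) = 90.00° ✓; |MQ| = 28.20 ✓; ∠MQG = 90.80° ✓; |QG| = 21.90 ✓; ∠(QG, GW) = 90.00° ✓; |GW| = 15.90 ✓; ∠GWZ = 81.30° ✓; |WZ| = 6.800 ✗.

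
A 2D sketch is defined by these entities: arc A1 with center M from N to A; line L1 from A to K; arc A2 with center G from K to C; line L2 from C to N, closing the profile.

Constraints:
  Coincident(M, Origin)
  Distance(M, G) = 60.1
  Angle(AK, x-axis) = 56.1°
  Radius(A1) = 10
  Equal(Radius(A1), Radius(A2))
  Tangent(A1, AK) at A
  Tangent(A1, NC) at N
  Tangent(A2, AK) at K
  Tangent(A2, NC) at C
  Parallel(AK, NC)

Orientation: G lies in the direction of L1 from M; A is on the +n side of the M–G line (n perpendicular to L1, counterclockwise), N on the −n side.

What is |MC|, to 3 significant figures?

60.9

The slot axis is L1's direction at 56.1°, so u = (cos 56.1°, sin 56.1°) = (0.558, 0.830) and n = (−sin 56.1°, cos 56.1°) = (-0.830, 0.558). M is at the origin and G lies 60.1 along u from M, so G = 60.1·u = (33.5, 49.9). Tangency of A1 to both parallel lines with radius 10.0 puts A and N at M ± 10.0·n: A = (-8.30, 5.58), N = (8.30, -5.58). Equal radii place K and C the same way about G: K = G + 10.0·n = (25.2, 55.5), C = G − 10.0·n = (41.8, 44.3). Then |MC| = |C − M| = 60.9.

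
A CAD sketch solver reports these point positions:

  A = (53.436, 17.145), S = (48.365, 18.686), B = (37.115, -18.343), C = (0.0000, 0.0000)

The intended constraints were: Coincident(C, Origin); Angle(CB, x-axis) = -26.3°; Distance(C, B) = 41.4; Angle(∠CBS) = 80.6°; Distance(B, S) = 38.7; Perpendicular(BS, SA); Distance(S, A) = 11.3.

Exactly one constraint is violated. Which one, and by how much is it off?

Distance(S, A) = 11.3 — off by 6.00.

C = (0.00, 0.00) ✓; CB at -26.30° ✓; |CB| = 41.40 ✓; ∠CBS = 80.60° ✓; |BS| = 38.70 ✓; ∠(BS, SA) = 90.00° ✓; |SA| = 5.300 ✗.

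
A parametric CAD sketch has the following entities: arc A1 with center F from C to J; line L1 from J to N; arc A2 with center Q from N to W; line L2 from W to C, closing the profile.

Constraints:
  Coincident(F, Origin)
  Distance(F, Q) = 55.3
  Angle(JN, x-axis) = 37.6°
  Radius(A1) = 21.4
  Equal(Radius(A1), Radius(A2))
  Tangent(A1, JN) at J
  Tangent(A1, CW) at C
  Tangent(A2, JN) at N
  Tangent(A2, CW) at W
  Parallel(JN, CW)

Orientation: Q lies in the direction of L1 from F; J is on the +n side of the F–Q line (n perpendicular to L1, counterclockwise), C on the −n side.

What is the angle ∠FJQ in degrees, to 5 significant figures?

68.845°

The slot axis is L1's direction at 37.6°, so u = (cos 37.6°, sin 37.6°) = (0.79229, 0.61015) and n = (−sin 37.6°, cos 37.6°) = (-0.61015, 0.79229). F is at the origin and Q lies 55.3 along u from F, so Q = 55.3·u = (43.814, 33.741). Tangency of A1 to both parallel lines with radius 21.4 puts J and C at F ± 21.4·n: J = (-13.057, 16.955), C = (13.057, -16.955). Then cos ∠FJQ = JF·JQ / (|JF||JQ|), giving 68.845°.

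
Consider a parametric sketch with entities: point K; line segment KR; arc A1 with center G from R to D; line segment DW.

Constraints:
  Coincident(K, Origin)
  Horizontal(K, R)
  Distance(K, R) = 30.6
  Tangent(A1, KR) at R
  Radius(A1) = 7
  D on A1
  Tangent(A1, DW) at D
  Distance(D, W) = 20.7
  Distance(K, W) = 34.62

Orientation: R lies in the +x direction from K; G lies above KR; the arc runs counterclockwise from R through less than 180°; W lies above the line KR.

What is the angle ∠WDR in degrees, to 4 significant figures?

113.7°

Checks: |KR| = 30.60 ✓; |GD| = 7.000 ✓; ∠(GD, DW) = 90.00° ✓; |DW| = 20.70 ✓; |KW| = 34.62 ✓.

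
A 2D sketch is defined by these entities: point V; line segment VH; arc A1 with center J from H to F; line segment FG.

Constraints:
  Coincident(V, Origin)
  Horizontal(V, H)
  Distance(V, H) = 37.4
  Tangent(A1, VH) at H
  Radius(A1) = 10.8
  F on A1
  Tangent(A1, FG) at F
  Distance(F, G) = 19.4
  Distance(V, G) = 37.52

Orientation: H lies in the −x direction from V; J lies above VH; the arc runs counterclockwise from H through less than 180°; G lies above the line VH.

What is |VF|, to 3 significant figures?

28.3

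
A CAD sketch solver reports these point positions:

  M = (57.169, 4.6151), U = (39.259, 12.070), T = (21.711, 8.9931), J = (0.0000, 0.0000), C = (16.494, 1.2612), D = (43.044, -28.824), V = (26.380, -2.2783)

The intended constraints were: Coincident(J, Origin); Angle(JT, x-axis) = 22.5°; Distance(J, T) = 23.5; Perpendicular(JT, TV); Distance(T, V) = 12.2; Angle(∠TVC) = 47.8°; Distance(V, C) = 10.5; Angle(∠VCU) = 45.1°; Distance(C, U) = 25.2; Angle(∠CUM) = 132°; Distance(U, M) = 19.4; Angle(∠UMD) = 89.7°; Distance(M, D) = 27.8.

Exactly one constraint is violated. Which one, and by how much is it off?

Distance(M, D) = 27.8 — off by 8.50.

J = (0.00, 0.00) ✓; JT at 22.50° ✓; |JT| = 23.50 ✓; ∠(JT, TV) = 90.00° ✓; |TV| = 12.20 ✓; ∠TVC = 47.80° ✓; |VC| = 10.50 ✓; ∠VCU = 45.10° ✓; |CU| = 25.20 ✓; ∠CUM = 132.0° ✓; |UM| = 19.40 ✓; ∠UMD = 89.70° ✓; |MD| = 36.30 ✗.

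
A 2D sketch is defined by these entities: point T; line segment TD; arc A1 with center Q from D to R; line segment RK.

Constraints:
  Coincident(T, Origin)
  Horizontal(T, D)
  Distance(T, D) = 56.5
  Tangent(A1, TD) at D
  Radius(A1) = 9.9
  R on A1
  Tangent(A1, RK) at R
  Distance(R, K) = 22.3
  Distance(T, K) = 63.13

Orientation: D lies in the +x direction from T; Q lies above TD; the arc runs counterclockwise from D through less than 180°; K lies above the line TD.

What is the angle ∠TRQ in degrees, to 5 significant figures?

18.719°

T is at the origin; TD is horizontal with |TD| = 56.5 and D on the +x side, so D = (56.500, 0.0000). The tangent condition forces QD to be normal to TD, so Q = D + (0, 9.9) = (56.500, 9.9000). Since QR ⟂ RK (tangency), |QK| = √(9.9² + 22.3²) = 24.399 regardless of where R sits on A1. So K lies on both circle(T, 63.13) and circle(Q, 24.399); the above-TD intersection is K = (53.149, 34.068). R is the foot of the tangent from K: R = (64.911, 15.122).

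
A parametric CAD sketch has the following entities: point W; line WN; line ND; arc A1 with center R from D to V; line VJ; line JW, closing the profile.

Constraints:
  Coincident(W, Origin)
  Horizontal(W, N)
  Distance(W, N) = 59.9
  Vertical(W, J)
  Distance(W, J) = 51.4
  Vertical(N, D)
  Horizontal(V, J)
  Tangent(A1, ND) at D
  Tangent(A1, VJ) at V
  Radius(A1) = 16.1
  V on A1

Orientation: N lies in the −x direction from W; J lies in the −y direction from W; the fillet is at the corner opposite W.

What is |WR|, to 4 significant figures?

56.25

WJ is vertical with |WJ| = 51.4 and J on the −y side, so J = (0.000, -51.40). The virtual corner opposite W is at (-59.90, -51.40). Tangency of A1 to ND means the radius RD is perpendicular to ND and since A1 is tangent to VJ there, RV ⟂ VJ, with radius 16.1, so the center R sits 16.1 in from both sides at R = (-43.80, -35.30). Then |WR| = |R − W| = 56.25.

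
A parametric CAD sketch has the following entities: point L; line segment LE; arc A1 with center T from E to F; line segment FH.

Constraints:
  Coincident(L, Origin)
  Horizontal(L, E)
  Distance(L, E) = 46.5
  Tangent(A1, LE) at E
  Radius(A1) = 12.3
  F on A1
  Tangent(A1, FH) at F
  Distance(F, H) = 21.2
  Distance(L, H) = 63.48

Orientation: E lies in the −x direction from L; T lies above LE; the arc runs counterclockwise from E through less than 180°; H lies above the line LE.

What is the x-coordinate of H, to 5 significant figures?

-52.188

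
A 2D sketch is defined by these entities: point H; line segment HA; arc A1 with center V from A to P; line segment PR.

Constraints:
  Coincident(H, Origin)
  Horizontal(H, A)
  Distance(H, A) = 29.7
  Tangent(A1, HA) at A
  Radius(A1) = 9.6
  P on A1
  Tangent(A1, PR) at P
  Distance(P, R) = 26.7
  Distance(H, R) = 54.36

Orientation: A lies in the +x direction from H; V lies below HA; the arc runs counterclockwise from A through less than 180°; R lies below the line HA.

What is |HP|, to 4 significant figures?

27.91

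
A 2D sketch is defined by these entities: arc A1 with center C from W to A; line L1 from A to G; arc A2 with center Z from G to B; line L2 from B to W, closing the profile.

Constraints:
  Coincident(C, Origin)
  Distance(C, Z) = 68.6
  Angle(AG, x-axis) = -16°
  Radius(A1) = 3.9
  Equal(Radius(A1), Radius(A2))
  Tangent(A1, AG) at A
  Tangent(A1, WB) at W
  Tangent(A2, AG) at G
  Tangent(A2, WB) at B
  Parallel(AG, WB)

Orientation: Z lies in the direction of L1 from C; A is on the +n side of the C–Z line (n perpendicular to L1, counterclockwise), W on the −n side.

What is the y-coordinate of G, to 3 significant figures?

-15.2

Tangency of A1 to both parallel lines with radius 3.9 puts A and W at C ± 3.9·n: A = (1.07, 3.75), W = (-1.07, -3.75). Equal radii place G and B the same way about Z: G = Z + 3.9·n = (67.0, -15.2), B = Z − 3.9·n = (64.9, -22.7). So G.y = -15.2.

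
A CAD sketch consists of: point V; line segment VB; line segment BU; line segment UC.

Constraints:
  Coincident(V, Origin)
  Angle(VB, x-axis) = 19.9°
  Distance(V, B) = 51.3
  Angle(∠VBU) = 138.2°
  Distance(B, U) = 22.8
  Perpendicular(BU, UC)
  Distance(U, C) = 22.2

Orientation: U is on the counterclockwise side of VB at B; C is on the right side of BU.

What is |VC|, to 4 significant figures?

83.10

∠VBU = 138.2°, so BU runs at 19.9° + (180° − 138.2°) = 61.70° from the x-axis; with |BU| = 22.8, U = B + 22.8·(cos 61.70°, sin 61.70°) = (59.05, 37.54). The perpendicularity gives UC at right angles to BU; with |UC| = 22.2 on the right of BU, C = U + 22.2·(0.8805, -0.4741) = (78.59, 27.01). Then |VC| = |C − V| = 83.10.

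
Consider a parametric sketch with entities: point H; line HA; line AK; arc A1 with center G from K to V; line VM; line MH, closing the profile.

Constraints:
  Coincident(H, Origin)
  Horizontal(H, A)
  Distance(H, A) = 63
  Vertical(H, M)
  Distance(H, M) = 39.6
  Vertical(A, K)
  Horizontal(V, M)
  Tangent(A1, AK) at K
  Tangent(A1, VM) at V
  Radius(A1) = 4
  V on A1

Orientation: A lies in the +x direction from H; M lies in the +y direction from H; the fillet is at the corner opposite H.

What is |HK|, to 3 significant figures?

72.4

H is at the origin; HA is horizontal with |HA| = 63.0 and A on the +x side, so A = (63.0, 0.00). H and M share the same x with |HM| = 39.6 and M on the +y side, so M = (0.00, 39.6). The virtual corner opposite H is at (63.0, 39.6). A1 meets AK tangentially, so GK is at right angles to AK and tangency of A1 to VM means the radius GV is perpendicular to VM, with radius 4.0, so the center G sits 4.0 in from both sides at G = (59.0, 35.6). That places the tangent points at K = (63.0, 35.6) on AK and V = (59.0, 39.6) on VM. Then |HK| = |K − H| = 72.4.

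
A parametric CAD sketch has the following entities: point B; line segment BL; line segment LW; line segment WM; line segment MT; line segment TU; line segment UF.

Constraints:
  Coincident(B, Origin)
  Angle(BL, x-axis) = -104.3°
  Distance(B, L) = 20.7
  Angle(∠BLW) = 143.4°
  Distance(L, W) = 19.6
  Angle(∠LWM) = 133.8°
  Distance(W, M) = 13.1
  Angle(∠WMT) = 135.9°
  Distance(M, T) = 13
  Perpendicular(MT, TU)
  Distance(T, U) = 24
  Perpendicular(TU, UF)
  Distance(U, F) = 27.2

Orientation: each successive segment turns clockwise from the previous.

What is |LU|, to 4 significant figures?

22.80

B is at the origin; BL runs at -104.3° with length 20.7, so L = (-5.113, -20.06). ∠BLW = 143.4° gives LW at -140.9° from the x-axis; with |LW| = 19.6, W = (-20.32, -32.42). ∠LWM = 133.8° gives WM at 172.9° from the x-axis; with |WM| = 13.1, M = (-33.32, -30.80). ∠WMT = 135.9° gives MT at 128.8° from the x-axis; with |MT| = 13.0, T = (-41.47, -20.67). The perpendicularity gives TU at right angles to MT, so TU runs at 38.80°; with |TU| = 24.0, U = (-22.76, -5.631). Then |LU| = |U − L| = 22.80.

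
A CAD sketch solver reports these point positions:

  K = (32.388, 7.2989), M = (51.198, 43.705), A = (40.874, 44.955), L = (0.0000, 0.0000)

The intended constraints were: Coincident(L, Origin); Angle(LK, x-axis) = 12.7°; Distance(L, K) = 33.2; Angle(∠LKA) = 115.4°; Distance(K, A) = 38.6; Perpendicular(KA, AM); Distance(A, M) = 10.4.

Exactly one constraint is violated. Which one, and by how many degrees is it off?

Perpendicular(KA, AM) — off by 5.80°.

L = (0.00, 0.00) ✓; LK at 12.70° ✓; |LK| = 33.20 ✓; ∠LKA = 115.4° ✓; |KA| = 38.60 ✓; ∠(KA, AM) = 84.20° ✗; |AM| = 10.40 ✓.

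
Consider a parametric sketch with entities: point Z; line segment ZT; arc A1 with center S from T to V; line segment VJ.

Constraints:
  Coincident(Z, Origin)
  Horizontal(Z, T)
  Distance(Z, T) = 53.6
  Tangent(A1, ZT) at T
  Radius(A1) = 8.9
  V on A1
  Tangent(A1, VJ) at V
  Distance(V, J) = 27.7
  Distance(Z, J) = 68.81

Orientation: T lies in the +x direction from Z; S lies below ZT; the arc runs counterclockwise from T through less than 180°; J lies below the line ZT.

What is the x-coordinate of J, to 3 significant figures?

57.5

Z is at the origin; ZT is horizontal with |ZT| = 53.6 and T on the +x side, so T = (53.6, 0.00). Since A1 is tangent to ZT there, ST ⟂ ZT, so S = T + (0, -8.9) = (53.6, -8.90). Since SV ⟂ VJ (tangency), |SJ| = √(8.9² + 27.7²) = 29.1 regardless of where V sits on A1. So J lies on both circle(Z, 68.81) and circle(S, 29.1); the below-ZT intersection is J = (57.5, -37.7). V is the foot of the tangent from J: V = (45.6, -12.7).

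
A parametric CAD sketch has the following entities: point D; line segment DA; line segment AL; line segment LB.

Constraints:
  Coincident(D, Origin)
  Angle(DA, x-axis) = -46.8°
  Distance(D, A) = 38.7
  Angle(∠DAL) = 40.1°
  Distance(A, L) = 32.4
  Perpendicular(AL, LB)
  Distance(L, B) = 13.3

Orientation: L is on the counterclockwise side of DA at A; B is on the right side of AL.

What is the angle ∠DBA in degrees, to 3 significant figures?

63.5°

D is at the origin; DA runs at -46.8° with length 38.7, so A = 38.7·(cos -46.8°, sin -46.8°) = (26.5, -28.2). ∠DAL = 40.1°, so AL runs at -46.8° + (180° − 40.1°) = 93.1° from the x-axis; with |AL| = 32.4, L = A + 32.4·(cos 93.1°, sin 93.1°) = (24.7, 4.14). The perpendicularity gives LB at right angles to AL; with |LB| = 13.3 on the right of AL, B = L + 13.3·(0.999, 0.0541) = (38.0, 4.86). Then cos ∠DBA = BD·BA / (|BD||BA|), giving 63.5°.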